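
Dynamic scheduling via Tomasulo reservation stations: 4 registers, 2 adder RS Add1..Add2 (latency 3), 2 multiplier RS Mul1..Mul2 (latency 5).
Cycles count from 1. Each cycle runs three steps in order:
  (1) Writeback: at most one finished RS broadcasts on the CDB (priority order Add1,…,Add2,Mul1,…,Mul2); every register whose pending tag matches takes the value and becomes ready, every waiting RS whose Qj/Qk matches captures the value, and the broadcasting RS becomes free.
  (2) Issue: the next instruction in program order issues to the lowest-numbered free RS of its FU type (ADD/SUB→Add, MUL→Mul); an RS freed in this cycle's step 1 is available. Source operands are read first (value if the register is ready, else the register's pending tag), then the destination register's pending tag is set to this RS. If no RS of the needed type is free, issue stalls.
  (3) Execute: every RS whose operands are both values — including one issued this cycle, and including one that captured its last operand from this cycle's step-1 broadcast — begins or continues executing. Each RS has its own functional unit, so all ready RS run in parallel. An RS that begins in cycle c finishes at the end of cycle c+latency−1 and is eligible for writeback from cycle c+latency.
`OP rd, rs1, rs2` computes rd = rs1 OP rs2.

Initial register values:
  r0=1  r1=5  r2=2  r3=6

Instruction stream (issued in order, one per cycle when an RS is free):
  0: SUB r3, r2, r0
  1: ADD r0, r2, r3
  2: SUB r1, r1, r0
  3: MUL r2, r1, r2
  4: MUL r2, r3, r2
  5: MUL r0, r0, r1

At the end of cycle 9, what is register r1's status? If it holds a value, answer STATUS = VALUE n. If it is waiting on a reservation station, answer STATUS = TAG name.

cycle 1: issue SUB r3<-Add1 // r0:1,r1:5,r2:2,r3:Add1
cycle 2: issue ADD r0<-Add2 // r0:Add2,r1:5,r2:2,r3:Add1
cycle 3: stall // r0:Add2,r1:5,r2:2,r3:Add1
cycle 4: CDB Add1=1; issue SUB r1<-Add1 // r0:Add2,r1:Add1,r2:2,r3:1
cycle 5: issue MUL r2<-Mul1 // r0:Add2,r1:Add1,r2:Mul1,r3:1
cycle 6: issue MUL r2<-Mul2 // r0:Add2,r1:Add1,r2:Mul2,r3:1
cycle 7: CDB Add2=3; stall // r0:3,r1:Add1,r2:Mul2,r3:1
cycle 8: stall // r0:3,r1:Add1,r2:Mul2,r3:1
cycle 9: stall // r0:3,r1:Add1,r2:Mul2,r3:1

STATUS = TAG Add1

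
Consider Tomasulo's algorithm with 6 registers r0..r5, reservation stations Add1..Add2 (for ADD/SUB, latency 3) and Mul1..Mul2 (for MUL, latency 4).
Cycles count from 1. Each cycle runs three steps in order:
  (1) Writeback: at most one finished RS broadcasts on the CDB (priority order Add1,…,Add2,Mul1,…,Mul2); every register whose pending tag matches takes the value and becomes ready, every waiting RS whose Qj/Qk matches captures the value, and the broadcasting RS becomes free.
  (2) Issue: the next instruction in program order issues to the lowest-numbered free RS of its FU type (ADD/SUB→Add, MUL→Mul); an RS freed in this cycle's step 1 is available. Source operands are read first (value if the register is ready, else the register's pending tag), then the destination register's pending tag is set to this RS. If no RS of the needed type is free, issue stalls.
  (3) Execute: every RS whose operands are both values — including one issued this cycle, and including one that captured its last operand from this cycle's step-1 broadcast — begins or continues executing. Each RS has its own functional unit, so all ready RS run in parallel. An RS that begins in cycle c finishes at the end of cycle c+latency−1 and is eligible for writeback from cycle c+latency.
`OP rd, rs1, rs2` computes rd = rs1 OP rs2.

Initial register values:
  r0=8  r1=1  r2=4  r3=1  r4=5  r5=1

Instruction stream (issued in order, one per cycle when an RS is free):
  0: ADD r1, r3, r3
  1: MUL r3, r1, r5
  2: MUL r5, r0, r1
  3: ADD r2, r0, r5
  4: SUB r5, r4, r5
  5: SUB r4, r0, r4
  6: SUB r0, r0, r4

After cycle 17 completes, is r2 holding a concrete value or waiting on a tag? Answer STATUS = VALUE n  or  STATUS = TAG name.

cycle 1: issue ADD r1<-Add1 // r0:8,r1:Add1,r2:4,r3:1,r4:5,r5:1
cycle 2: issue MUL r3<-Mul1 // r0:8,r1:Add1,r2:4,r3:Mul1,r4:5,r5:1
cycle 3: issue MUL r5<-Mul2 // r0:8,r1:Add1,r2:4,r3:Mul1,r4:5,r5:Mul2
cycle 4: CDB Add1=2; issue ADD r2<-Add1 // r0:8,r1:2,r2:Add1,r3:Mul1,r4:5,r5:Mul2
cycle 5: issue SUB r5<-Add2 // r0:8,r1:2,r2:Add1,r3:Mul1,r4:5,r5:Add2
cycle 6: stall // r0:8,r1:2,r2:Add1,r3:Mul1,r4:5,r5:Add2
cycle 7: stall // r0:8,r1:2,r2:Add1,r3:Mul1,r4:5,r5:Add2
cycle 8: CDB Mul1=2; stall // r0:8,r1:2,r2:Add1,r3:2,r4:5,r5:Add2
cycle 9: CDB Mul2=16; stall // r0:8,r1:2,r2:Add1,r3:2,r4:5,r5:Add2
cycle 10: stall // r0:8,r1:2,r2:Add1,r3:2,r4:5,r5:Add2
cycle 11: stall // r0:8,r1:2,r2:Add1,r3:2,r4:5,r5:Add2
cycle 12: CDB Add1=24; issue SUB r4<-Add1 // r0:8,r1:2,r2:24,r3:2,r4:Add1,r5:Add2
cycle 13: CDB Add2=-11; issue SUB r0<-Add2 // r0:Add2,r1:2,r2:24,r3:2,r4:Add1,r5:-11
cycle 14: - // r0:Add2,r1:2,r2:24,r3:2,r4:Add1,r5:-11
cycle 15: CDB Add1=3 // r0:Add2,r1:2,r2:24,r3:2,r4:3,r5:-11
cycle 16: - // r0:Add2,r1:2,r2:24,r3:2,r4:3,r5:-11
cycle 17: - // r0:Add2,r1:2,r2:24,r3:2,r4:3,r5:-11

STATUS = VALUE 24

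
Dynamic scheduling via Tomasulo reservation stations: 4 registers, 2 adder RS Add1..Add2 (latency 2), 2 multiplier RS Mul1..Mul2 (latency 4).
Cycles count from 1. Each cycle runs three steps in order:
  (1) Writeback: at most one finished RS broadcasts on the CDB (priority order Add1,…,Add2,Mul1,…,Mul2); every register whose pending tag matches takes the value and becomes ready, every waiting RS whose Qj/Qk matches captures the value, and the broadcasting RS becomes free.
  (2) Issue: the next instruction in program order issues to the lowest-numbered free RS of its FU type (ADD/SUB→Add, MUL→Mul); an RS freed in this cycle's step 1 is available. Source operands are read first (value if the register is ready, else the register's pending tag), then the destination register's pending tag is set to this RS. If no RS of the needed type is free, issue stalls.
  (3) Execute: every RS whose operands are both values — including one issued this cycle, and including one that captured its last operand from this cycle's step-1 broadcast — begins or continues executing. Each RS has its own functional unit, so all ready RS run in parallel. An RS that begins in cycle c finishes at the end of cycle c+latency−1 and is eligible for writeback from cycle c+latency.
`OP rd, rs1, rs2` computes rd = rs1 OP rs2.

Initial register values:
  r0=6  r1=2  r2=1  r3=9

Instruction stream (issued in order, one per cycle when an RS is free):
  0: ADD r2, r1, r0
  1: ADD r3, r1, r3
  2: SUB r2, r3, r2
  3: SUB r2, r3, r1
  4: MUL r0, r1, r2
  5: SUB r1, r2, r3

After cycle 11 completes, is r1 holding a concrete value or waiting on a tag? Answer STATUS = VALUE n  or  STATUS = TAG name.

cycle 1: issue ADD r2<-Add1 // r0:6,r1:2,r2:Add1,r3:9
cycle 2: issue ADD r3<-Add2 // r0:6,r1:2,r2:Add1,r3:Add2
cycle 3: CDB Add1=8; issue SUB r2<-Add1 // r0:6,r1:2,r2:Add1,r3:Add2
cycle 4: CDB Add2=11; issue SUB r2<-Add2 // r0:6,r1:2,r2:Add2,r3:11
cycle 5: issue MUL r0<-Mul1 // r0:Mul1,r1:2,r2:Add2,r3:11
cycle 6: CDB Add1=3; issue SUB r1<-Add1 // r0:Mul1,r1:Add1,r2:Add2,r3:11
cycle 7: CDB Add2=9 // r0:Mul1,r1:Add1,r2:9,r3:11
cycle 8: - // r0:Mul1,r1:Add1,r2:9,r3:11
cycle 9: CDB Add1=-2 // r0:Mul1,r1:-2,r2:9,r3:11
cycle 10: - // r0:Mul1,r1:-2,r2:9,r3:11
cycle 11: CDB Mul1=18 // r0:18,r1:-2,r2:9,r3:11

STATUS = VALUE -2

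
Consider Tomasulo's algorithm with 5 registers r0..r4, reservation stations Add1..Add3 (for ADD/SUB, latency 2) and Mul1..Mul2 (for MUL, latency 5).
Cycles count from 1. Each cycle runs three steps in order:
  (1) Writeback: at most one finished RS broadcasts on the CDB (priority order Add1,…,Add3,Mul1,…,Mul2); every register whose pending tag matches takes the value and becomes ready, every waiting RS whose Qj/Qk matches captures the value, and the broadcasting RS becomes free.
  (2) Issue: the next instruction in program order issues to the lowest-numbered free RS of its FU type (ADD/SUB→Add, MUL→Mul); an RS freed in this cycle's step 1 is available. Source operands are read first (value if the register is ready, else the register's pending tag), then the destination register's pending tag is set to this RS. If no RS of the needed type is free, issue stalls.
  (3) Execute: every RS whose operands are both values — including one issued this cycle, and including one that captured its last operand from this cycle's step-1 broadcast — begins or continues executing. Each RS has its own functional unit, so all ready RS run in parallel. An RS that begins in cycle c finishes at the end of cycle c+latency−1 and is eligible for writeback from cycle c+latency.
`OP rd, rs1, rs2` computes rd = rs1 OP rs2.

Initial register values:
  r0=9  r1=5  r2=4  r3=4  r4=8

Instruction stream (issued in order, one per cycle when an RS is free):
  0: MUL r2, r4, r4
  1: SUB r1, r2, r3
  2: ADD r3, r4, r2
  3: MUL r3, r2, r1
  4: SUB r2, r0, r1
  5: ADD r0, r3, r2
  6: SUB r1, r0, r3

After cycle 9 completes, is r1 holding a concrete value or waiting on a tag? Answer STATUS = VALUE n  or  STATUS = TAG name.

STATUS = TAG Add2

cycle 1: issue MUL r2<-Mul1 // r0:9,r1:5,r2:Mul1,r3:4,r4:8
cycle 2: issue SUB r1<-Add1 // r0:9,r1:Add1,r2:Mul1,r3:4,r4:8
cycle 3: issue ADD r3<-Add2 // r0:9,r1:Add1,r2:Mul1,r3:Add2,r4:8
cycle 4: issue MUL r3<-Mul2 // r0:9,r1:Add1,r2:Mul1,r3:Mul2,r4:8
cycle 5: issue SUB r2<-Add3 // r0:9,r1:Add1,r2:Add3,r3:Mul2,r4:8
cycle 6: CDB Mul1=64; stall // r0:9,r1:Add1,r2:Add3,r3:Mul2,r4:8
cycle 7: stall // r0:9,r1:Add1,r2:Add3,r3:Mul2,r4:8
cycle 8: CDB Add1=60; issue ADD r0<-Add1 // r0:Add1,r1:60,r2:Add3,r3:Mul2,r4:8
cycle 9: CDB Add2=72; issue SUB r1<-Add2 // r0:Add1,r1:Add2,r2:Add3,r3:Mul2,r4:8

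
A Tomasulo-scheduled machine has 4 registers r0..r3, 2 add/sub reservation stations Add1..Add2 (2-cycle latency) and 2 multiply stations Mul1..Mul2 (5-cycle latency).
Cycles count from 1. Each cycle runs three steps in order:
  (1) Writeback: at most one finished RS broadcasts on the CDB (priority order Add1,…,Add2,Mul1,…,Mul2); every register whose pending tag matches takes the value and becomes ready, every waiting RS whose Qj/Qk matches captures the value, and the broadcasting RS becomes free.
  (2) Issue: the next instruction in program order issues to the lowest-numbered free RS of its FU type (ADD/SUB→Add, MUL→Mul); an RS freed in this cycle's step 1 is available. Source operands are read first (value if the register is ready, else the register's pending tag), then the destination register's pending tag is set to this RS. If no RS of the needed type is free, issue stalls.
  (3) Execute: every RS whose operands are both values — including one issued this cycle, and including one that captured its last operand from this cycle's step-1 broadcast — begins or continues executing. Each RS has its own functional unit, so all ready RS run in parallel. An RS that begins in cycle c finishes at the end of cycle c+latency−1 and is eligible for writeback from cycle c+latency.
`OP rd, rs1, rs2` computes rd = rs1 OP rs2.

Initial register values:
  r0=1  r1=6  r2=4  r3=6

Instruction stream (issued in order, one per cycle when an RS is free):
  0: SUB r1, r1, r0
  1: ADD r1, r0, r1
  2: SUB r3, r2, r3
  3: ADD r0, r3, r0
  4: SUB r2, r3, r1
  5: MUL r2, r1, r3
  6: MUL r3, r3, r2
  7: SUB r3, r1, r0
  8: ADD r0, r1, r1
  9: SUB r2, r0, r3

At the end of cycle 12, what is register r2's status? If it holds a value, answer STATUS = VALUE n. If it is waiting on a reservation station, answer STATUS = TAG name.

cycle 1: issue SUB r1<-Add1 // r0:1,r1:Add1,r2:4,r3:6
cycle 2: issue ADD r1<-Add2 // r0:1,r1:Add2,r2:4,r3:6
cycle 3: CDB Add1=5; issue SUB r3<-Add1 // r0:1,r1:Add2,r2:4,r3:Add1
cycle 4: stall // r0:1,r1:Add2,r2:4,r3:Add1
cycle 5: CDB Add1=-2; issue ADD r0<-Add1 // r0:Add1,r1:Add2,r2:4,r3:-2
cycle 6: CDB Add2=6; issue SUB r2<-Add2 // r0:Add1,r1:6,r2:Add2,r3:-2
cycle 7: CDB Add1=-1; issue MUL r2<-Mul1 // r0:-1,r1:6,r2:Mul1,r3:-2
cycle 8: CDB Add2=-8; issue MUL r3<-Mul2 // r0:-1,r1:6,r2:Mul1,r3:Mul2
cycle 9: issue SUB r3<-Add1 // r0:-1,r1:6,r2:Mul1,r3:Add1
cycle 10: issue ADD r0<-Add2 // r0:Add2,r1:6,r2:Mul1,r3:Add1
cycle 11: CDB Add1=7; issue SUB r2<-Add1 // r0:Add2,r1:6,r2:Add1,r3:7
cycle 12: CDB Add2=12 // r0:12,r1:6,r2:Add1,r3:7

STATUS = TAG Add1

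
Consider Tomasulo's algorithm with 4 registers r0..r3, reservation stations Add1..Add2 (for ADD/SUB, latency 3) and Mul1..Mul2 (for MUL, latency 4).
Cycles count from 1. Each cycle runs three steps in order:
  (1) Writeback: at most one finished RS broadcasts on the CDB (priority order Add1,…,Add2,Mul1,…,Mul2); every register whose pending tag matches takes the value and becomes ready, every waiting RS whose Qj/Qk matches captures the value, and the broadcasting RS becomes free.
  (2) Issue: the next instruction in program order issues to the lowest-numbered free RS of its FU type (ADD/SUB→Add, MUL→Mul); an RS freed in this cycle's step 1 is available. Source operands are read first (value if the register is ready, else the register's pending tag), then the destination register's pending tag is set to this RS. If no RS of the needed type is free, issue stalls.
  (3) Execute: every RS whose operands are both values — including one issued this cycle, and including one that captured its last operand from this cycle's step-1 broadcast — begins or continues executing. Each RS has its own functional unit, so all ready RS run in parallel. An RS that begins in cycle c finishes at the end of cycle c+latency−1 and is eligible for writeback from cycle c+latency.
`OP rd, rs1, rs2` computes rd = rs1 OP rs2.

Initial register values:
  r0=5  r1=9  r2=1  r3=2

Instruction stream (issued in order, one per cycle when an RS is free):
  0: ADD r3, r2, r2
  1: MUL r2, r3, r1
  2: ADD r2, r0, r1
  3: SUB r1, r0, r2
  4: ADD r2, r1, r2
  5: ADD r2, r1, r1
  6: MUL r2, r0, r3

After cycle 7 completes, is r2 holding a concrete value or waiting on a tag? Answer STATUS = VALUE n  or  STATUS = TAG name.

  c1: issue ADD r3<-Add1  regs: r0:5,r1:9,r2:1,r3:Add1
  c2: issue MUL r2<-Mul1  regs: r0:5,r1:9,r2:Mul1,r3:Add1
  c3: issue ADD r2<-Add2  regs: r0:5,r1:9,r2:Add2,r3:Add1
  c4: CDB Add1=2; issue SUB r1<-Add1  regs: r0:5,r1:Add1,r2:Add2,r3:2
  c5: stall  regs: r0:5,r1:Add1,r2:Add2,r3:2
  c6: CDB Add2=14; issue ADD r2<-Add2  regs: r0:5,r1:Add1,r2:Add2,r3:2
  c7: stall  regs: r0:5,r1:Add1,r2:Add2,r3:2

STATUS = TAG Add2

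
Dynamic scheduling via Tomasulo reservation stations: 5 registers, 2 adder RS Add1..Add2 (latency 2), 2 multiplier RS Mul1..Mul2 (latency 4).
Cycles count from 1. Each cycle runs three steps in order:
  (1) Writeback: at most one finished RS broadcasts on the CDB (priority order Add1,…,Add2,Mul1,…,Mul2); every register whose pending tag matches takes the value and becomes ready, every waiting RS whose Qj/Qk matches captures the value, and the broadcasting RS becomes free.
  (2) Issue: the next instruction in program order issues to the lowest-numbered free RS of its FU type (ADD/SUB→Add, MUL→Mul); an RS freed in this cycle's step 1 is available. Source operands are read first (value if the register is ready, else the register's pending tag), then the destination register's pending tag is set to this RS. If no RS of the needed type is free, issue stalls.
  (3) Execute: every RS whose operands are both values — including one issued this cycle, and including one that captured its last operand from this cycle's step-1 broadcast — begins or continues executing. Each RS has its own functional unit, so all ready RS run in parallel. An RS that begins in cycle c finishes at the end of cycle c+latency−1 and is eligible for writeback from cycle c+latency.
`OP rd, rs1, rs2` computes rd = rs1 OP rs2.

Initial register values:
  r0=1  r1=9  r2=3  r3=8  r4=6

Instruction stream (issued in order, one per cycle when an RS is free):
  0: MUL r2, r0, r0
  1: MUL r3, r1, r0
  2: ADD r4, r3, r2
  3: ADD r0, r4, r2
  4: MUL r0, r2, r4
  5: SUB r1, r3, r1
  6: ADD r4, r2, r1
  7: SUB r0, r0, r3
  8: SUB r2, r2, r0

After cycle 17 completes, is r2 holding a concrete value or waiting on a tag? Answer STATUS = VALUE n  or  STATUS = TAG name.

c1: issue MUL r2<-Mul1 | r0:1,r1:9,r2:Mul1,r3:8,r4:6
c2: issue MUL r3<-Mul2 | r0:1,r1:9,r2:Mul1,r3:Mul2,r4:6
c3: issue ADD r4<-Add1 | r0:1,r1:9,r2:Mul1,r3:Mul2,r4:Add1
c4: issue ADD r0<-Add2 | r0:Add2,r1:9,r2:Mul1,r3:Mul2,r4:Add1
c5: CDB Mul1=1; issue MUL r0<-Mul1 | r0:Mul1,r1:9,r2:1,r3:Mul2,r4:Add1
c6: CDB Mul2=9; stall | r0:Mul1,r1:9,r2:1,r3:9,r4:Add1
c7: stall | r0:Mul1,r1:9,r2:1,r3:9,r4:Add1
c8: CDB Add1=10; issue SUB r1<-Add1 | r0:Mul1,r1:Add1,r2:1,r3:9,r4:10
c9: stall | r0:Mul1,r1:Add1,r2:1,r3:9,r4:10
c10: CDB Add1=0; issue ADD r4<-Add1 | r0:Mul1,r1:0,r2:1,r3:9,r4:Add1
c11: CDB Add2=11; issue SUB r0<-Add2 | r0:Add2,r1:0,r2:1,r3:9,r4:Add1
c12: CDB Add1=1; issue SUB r2<-Add1 | r0:Add2,r1:0,r2:Add1,r3:9,r4:1
c13: CDB Mul1=10 | r0:Add2,r1:0,r2:Add1,r3:9,r4:1
c14: - | r0:Add2,r1:0,r2:Add1,r3:9,r4:1
c15: CDB Add2=1 | r0:1,r1:0,r2:Add1,r3:9,r4:1
c16: - | r0:1,r1:0,r2:Add1,r3:9,r4:1
c17: CDB Add1=0 | r0:1,r1:0,r2:0,r3:9,r4:1

STATUS = VALUE 0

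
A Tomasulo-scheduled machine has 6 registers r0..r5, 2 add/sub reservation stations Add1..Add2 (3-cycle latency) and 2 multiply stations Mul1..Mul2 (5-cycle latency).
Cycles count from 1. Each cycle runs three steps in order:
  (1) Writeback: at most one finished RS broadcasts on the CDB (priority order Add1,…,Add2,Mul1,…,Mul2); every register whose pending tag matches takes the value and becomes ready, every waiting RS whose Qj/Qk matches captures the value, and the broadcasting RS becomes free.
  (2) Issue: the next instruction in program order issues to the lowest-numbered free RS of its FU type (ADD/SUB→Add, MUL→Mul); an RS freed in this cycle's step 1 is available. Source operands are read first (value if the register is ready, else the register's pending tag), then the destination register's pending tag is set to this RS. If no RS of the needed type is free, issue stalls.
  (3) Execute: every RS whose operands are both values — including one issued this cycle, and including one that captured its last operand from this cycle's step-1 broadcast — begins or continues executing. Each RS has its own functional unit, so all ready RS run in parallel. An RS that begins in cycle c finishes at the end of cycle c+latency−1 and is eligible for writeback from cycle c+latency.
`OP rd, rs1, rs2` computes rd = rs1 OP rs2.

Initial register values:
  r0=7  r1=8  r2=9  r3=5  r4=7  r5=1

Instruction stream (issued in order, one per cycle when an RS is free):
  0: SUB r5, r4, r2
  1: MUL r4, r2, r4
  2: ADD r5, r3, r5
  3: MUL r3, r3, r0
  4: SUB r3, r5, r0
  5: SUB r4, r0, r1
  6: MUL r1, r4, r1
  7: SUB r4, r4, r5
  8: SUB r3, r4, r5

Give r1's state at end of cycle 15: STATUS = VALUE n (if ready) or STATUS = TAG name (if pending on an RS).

STATUS = TAG Mul1

  c1: issue SUB r5<-Add1  regs: r0:7,r1:8,r2:9,r3:5,r4:7,r5:Add1
  c2: issue MUL r4<-Mul1  regs: r0:7,r1:8,r2:9,r3:5,r4:Mul1,r5:Add1
  c3: issue ADD r5<-Add2  regs: r0:7,r1:8,r2:9,r3:5,r4:Mul1,r5:Add2
  c4: CDB Add1=-2; issue MUL r3<-Mul2  regs: r0:7,r1:8,r2:9,r3:Mul2,r4:Mul1,r5:Add2
  c5: issue SUB r3<-Add1  regs: r0:7,r1:8,r2:9,r3:Add1,r4:Mul1,r5:Add2
  c6: stall  regs: r0:7,r1:8,r2:9,r3:Add1,r4:Mul1,r5:Add2
  c7: CDB Add2=3; issue SUB r4<-Add2  regs: r0:7,r1:8,r2:9,r3:Add1,r4:Add2,r5:3
  c8: CDB Mul1=63; issue MUL r1<-Mul1  regs: r0:7,r1:Mul1,r2:9,r3:Add1,r4:Add2,r5:3
  c9: CDB Mul2=35; stall  regs: r0:7,r1:Mul1,r2:9,r3:Add1,r4:Add2,r5:3
  c10: CDB Add1=-4; issue SUB r4<-Add1  regs: r0:7,r1:Mul1,r2:9,r3:-4,r4:Add1,r5:3
  c11: CDB Add2=-1; issue SUB r3<-Add2  regs: r0:7,r1:Mul1,r2:9,r3:Add2,r4:Add1,r5:3
  c12: -  regs: r0:7,r1:Mul1,r2:9,r3:Add2,r4:Add1,r5:3
  c13: -  regs: r0:7,r1:Mul1,r2:9,r3:Add2,r4:Add1,r5:3
  c14: CDB Add1=-4  regs: r0:7,r1:Mul1,r2:9,r3:Add2,r4:-4,r5:3
  c15: -  regs: r0:7,r1:Mul1,r2:9,r3:Add2,r4:-4,r5:3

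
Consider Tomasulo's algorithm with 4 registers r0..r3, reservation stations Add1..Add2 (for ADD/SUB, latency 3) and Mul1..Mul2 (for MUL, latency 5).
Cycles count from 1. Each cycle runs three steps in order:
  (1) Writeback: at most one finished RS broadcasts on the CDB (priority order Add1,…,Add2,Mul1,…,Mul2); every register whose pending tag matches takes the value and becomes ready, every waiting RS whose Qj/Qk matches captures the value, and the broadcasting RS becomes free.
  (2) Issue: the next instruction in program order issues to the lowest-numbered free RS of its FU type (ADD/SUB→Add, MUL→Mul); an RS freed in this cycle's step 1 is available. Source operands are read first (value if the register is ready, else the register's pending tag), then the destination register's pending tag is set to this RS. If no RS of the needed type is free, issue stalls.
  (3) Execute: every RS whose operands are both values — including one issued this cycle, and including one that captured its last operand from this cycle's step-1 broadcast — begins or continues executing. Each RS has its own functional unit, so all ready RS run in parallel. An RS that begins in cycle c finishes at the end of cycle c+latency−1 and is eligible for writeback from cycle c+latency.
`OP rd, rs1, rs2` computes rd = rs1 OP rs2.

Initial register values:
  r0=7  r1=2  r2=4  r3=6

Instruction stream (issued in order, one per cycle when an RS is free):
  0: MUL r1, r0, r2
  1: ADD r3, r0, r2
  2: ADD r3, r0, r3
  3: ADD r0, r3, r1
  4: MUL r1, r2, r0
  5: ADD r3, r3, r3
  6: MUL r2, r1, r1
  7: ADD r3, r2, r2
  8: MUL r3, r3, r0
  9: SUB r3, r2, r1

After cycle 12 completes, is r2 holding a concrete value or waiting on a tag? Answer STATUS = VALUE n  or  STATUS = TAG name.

STATUS = TAG Mul2

cycle 1: issue MUL r1<-Mul1 // r0:7,r1:Mul1,r2:4,r3:6
cycle 2: issue ADD r3<-Add1 // r0:7,r1:Mul1,r2:4,r3:Add1
cycle 3: issue ADD r3<-Add2 // r0:7,r1:Mul1,r2:4,r3:Add2
cycle 4: stall // r0:7,r1:Mul1,r2:4,r3:Add2
cycle 5: CDB Add1=11; issue ADD r0<-Add1 // r0:Add1,r1:Mul1,r2:4,r3:Add2
cycle 6: CDB Mul1=28; issue MUL r1<-Mul1 // r0:Add1,r1:Mul1,r2:4,r3:Add2
cycle 7: stall // r0:Add1,r1:Mul1,r2:4,r3:Add2
cycle 8: CDB Add2=18; issue ADD r3<-Add2 // r0:Add1,r1:Mul1,r2:4,r3:Add2
cycle 9: issue MUL r2<-Mul2 // r0:Add1,r1:Mul1,r2:Mul2,r3:Add2
cycle 10: stall // r0:Add1,r1:Mul1,r2:Mul2,r3:Add2
cycle 11: CDB Add1=46; issue ADD r3<-Add1 // r0:46,r1:Mul1,r2:Mul2,r3:Add1
cycle 12: CDB Add2=36; stall // r0:46,r1:Mul1,r2:Mul2,r3:Add1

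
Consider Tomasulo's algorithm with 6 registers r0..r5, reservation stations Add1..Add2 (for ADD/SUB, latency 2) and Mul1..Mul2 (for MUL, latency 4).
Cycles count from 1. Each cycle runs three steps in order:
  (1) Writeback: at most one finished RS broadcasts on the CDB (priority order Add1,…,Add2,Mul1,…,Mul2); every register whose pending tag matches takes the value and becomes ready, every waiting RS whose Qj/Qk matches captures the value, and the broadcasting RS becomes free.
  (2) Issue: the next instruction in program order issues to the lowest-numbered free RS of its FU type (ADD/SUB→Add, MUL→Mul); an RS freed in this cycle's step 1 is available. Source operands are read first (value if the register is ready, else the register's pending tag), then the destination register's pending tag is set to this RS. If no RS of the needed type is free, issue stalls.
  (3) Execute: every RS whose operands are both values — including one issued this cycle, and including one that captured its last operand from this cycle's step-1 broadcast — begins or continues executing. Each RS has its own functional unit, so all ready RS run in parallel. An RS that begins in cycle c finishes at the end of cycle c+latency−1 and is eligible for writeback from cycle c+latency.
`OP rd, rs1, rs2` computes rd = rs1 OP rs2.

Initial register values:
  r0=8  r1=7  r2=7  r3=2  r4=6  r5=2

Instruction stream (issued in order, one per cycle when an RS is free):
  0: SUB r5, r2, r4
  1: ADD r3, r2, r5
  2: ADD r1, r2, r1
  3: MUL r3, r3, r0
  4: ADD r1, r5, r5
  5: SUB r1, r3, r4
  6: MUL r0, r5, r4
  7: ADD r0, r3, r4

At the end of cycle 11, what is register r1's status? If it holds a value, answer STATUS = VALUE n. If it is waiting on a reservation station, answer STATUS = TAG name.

  c1: issue SUB r5<-Add1  regs: r0:8,r1:7,r2:7,r3:2,r4:6,r5:Add1
  c2: issue ADD r3<-Add2  regs: r0:8,r1:7,r2:7,r3:Add2,r4:6,r5:Add1
  c3: CDB Add1=1; issue ADD r1<-Add1  regs: r0:8,r1:Add1,r2:7,r3:Add2,r4:6,r5:1
  c4: issue MUL r3<-Mul1  regs: r0:8,r1:Add1,r2:7,r3:Mul1,r4:6,r5:1
  c5: CDB Add1=14; issue ADD r1<-Add1  regs: r0:8,r1:Add1,r2:7,r3:Mul1,r4:6,r5:1
  c6: CDB Add2=8; issue SUB r1<-Add2  regs: r0:8,r1:Add2,r2:7,r3:Mul1,r4:6,r5:1
  c7: CDB Add1=2; issue MUL r0<-Mul2  regs: r0:Mul2,r1:Add2,r2:7,r3:Mul1,r4:6,r5:1
  c8: issue ADD r0<-Add1  regs: r0:Add1,r1:Add2,r2:7,r3:Mul1,r4:6,r5:1
  c9: -  regs: r0:Add1,r1:Add2,r2:7,r3:Mul1,r4:6,r5:1
  c10: CDB Mul1=64  regs: r0:Add1,r1:Add2,r2:7,r3:64,r4:6,r5:1
  c11: CDB Mul2=6  regs: r0:Add1,r1:Add2,r2:7,r3:64,r4:6,r5:1

STATUS = TAG Add2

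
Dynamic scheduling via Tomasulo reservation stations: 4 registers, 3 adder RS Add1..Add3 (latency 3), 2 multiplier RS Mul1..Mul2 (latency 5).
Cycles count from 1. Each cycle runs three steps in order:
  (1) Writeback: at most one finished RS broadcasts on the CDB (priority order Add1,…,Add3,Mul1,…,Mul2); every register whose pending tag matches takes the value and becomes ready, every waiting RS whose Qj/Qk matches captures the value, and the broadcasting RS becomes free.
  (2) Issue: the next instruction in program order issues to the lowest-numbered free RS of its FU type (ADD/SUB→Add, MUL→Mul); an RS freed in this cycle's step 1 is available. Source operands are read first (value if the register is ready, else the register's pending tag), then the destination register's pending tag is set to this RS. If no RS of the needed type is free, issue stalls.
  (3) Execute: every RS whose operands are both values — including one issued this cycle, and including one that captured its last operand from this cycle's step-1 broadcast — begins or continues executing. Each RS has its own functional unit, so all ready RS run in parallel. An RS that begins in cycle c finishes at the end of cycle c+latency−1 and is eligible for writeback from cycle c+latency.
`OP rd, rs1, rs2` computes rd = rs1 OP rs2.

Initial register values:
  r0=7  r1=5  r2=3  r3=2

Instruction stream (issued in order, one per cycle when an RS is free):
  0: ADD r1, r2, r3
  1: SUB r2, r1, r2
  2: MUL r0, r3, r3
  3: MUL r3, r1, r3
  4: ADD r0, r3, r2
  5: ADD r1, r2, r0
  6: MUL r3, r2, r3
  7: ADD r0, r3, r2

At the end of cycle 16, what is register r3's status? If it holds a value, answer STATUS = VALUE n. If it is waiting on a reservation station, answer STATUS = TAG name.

  c1: issue ADD r1<-Add1  regs: r0:7,r1:Add1,r2:3,r3:2
  c2: issue SUB r2<-Add2  regs: r0:7,r1:Add1,r2:Add2,r3:2
  c3: issue MUL r0<-Mul1  regs: r0:Mul1,r1:Add1,r2:Add2,r3:2
  c4: CDB Add1=5; issue MUL r3<-Mul2  regs: r0:Mul1,r1:5,r2:Add2,r3:Mul2
  c5: issue ADD r0<-Add1  regs: r0:Add1,r1:5,r2:Add2,r3:Mul2
  c6: issue ADD r1<-Add3  regs: r0:Add1,r1:Add3,r2:Add2,r3:Mul2
  c7: CDB Add2=2; stall  regs: r0:Add1,r1:Add3,r2:2,r3:Mul2
  c8: CDB Mul1=4; issue MUL r3<-Mul1  regs: r0:Add1,r1:Add3,r2:2,r3:Mul1
  c9: CDB Mul2=10; issue ADD r0<-Add2  regs: r0:Add2,r1:Add3,r2:2,r3:Mul1
  c10: -  regs: r0:Add2,r1:Add3,r2:2,r3:Mul1
  c11: -  regs: r0:Add2,r1:Add3,r2:2,r3:Mul1
  c12: CDB Add1=12  regs: r0:Add2,r1:Add3,r2:2,r3:Mul1
  c13: -  regs: r0:Add2,r1:Add3,r2:2,r3:Mul1
  c14: CDB Mul1=20  regs: r0:Add2,r1:Add3,r2:2,r3:20
  c15: CDB Add3=14  regs: r0:Add2,r1:14,r2:2,r3:20
  c16: -  regs: r0:Add2,r1:14,r2:2,r3:20

STATUS = VALUE 20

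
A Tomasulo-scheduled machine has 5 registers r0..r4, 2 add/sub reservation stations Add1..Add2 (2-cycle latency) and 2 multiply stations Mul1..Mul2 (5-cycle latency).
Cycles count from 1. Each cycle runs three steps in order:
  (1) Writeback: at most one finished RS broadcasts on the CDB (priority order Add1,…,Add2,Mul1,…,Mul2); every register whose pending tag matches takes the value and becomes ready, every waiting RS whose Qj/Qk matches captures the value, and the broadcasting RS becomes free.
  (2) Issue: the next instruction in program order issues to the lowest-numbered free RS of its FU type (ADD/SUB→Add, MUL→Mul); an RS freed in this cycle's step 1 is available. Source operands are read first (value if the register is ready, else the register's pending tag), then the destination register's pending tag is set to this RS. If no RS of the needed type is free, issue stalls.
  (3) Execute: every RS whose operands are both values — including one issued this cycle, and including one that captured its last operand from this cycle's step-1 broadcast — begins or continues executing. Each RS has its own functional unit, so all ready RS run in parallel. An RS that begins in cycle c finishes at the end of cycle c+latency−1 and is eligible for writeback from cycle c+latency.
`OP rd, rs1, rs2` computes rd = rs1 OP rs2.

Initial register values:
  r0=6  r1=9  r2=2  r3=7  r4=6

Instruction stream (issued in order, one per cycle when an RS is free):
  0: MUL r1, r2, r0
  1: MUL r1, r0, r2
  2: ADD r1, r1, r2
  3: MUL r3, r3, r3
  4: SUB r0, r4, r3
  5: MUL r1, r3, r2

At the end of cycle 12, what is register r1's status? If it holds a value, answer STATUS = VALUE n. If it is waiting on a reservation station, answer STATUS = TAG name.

c1: issue MUL r1<-Mul1 | r0:6,r1:Mul1,r2:2,r3:7,r4:6
c2: issue MUL r1<-Mul2 | r0:6,r1:Mul2,r2:2,r3:7,r4:6
c3: issue ADD r1<-Add1 | r0:6,r1:Add1,r2:2,r3:7,r4:6
c4: stall | r0:6,r1:Add1,r2:2,r3:7,r4:6
c5: stall | r0:6,r1:Add1,r2:2,r3:7,r4:6
c6: CDB Mul1=12; issue MUL r3<-Mul1 | r0:6,r1:Add1,r2:2,r3:Mul1,r4:6
c7: CDB Mul2=12; issue SUB r0<-Add2 | r0:Add2,r1:Add1,r2:2,r3:Mul1,r4:6
c8: issue MUL r1<-Mul2 | r0:Add2,r1:Mul2,r2:2,r3:Mul1,r4:6
c9: CDB Add1=14 | r0:Add2,r1:Mul2,r2:2,r3:Mul1,r4:6
c10: - | r0:Add2,r1:Mul2,r2:2,r3:Mul1,r4:6
c11: CDB Mul1=49 | r0:Add2,r1:Mul2,r2:2,r3:49,r4:6
c12: - | r0:Add2,r1:Mul2,r2:2,r3:49,r4:6

STATUS = TAG Mul2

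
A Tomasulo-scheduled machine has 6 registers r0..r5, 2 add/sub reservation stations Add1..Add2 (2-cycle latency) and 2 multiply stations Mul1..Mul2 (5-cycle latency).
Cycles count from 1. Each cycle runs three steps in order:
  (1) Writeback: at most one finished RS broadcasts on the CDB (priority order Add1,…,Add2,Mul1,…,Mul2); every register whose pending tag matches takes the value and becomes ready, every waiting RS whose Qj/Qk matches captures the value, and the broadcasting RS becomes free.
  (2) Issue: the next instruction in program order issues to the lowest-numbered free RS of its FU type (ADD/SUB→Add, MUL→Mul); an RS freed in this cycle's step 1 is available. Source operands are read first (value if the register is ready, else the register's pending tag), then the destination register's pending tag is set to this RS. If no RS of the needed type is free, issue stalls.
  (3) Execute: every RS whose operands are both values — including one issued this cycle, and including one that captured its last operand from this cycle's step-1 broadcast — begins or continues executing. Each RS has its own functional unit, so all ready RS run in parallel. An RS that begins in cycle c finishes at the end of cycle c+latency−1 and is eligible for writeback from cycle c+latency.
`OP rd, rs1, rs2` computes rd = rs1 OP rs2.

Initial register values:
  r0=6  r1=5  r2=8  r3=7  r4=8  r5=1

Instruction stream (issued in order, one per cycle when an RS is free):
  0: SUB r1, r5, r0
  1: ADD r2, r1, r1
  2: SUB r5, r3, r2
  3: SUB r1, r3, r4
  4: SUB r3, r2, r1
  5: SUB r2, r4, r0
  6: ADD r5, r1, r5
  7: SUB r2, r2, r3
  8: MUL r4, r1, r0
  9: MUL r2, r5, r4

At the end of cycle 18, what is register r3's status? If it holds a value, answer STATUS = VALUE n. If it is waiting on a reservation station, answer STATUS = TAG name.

  c1: issue SUB r1<-Add1  regs: r0:6,r1:Add1,r2:8,r3:7,r4:8,r5:1
  c2: issue ADD r2<-Add2  regs: r0:6,r1:Add1,r2:Add2,r3:7,r4:8,r5:1
  c3: CDB Add1=-5; issue SUB r5<-Add1  regs: r0:6,r1:-5,r2:Add2,r3:7,r4:8,r5:Add1
  c4: stall  regs: r0:6,r1:-5,r2:Add2,r3:7,r4:8,r5:Add1
  c5: CDB Add2=-10; issue SUB r1<-Add2  regs: r0:6,r1:Add2,r2:-10,r3:7,r4:8,r5:Add1
  c6: stall  regs: r0:6,r1:Add2,r2:-10,r3:7,r4:8,r5:Add1
  c7: CDB Add1=17; issue SUB r3<-Add1  regs: r0:6,r1:Add2,r2:-10,r3:Add1,r4:8,r5:17
  c8: CDB Add2=-1; issue SUB r2<-Add2  regs: r0:6,r1:-1,r2:Add2,r3:Add1,r4:8,r5:17
  c9: stall  regs: r0:6,r1:-1,r2:Add2,r3:Add1,r4:8,r5:17
  c10: CDB Add1=-9; issue ADD r5<-Add1  regs: r0:6,r1:-1,r2:Add2,r3:-9,r4:8,r5:Add1
  c11: CDB Add2=2; issue SUB r2<-Add2  regs: r0:6,r1:-1,r2:Add2,r3:-9,r4:8,r5:Add1
  c12: CDB Add1=16; issue MUL r4<-Mul1  regs: r0:6,r1:-1,r2:Add2,r3:-9,r4:Mul1,r5:16
  c13: CDB Add2=11; issue MUL r2<-Mul2  regs: r0:6,r1:-1,r2:Mul2,r3:-9,r4:Mul1,r5:16
  c14: -  regs: r0:6,r1:-1,r2:Mul2,r3:-9,r4:Mul1,r5:16
  c15: -  regs: r0:6,r1:-1,r2:Mul2,r3:-9,r4:Mul1,r5:16
  c16: -  regs: r0:6,r1:-1,r2:Mul2,r3:-9,r4:Mul1,r5:16
  c17: CDB Mul1=-6  regs: r0:6,r1:-1,r2:Mul2,r3:-9,r4:-6,r5:16
  c18: -  regs: r0:6,r1:-1,r2:Mul2,r3:-9,r4:-6,r5:16

STATUS = VALUE -9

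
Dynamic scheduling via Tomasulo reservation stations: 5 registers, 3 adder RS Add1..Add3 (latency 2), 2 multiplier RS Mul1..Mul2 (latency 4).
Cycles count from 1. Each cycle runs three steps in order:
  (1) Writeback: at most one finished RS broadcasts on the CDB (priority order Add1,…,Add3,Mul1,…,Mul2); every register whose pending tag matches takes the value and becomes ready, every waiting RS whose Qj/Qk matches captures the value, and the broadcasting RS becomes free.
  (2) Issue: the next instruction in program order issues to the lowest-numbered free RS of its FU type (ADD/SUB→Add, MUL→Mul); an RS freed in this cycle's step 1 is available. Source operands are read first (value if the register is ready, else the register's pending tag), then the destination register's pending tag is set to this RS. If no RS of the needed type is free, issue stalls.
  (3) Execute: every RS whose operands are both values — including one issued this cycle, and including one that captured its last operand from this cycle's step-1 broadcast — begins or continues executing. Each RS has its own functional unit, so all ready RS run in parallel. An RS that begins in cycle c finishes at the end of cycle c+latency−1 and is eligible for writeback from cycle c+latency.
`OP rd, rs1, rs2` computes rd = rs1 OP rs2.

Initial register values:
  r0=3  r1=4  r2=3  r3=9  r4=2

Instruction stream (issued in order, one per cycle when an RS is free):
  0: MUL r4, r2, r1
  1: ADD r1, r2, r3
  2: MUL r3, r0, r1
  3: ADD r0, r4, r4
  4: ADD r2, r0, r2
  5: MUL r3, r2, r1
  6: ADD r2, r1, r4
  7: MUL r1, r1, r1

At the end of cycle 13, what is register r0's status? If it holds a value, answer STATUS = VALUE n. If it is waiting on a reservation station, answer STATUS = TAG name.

cycle 1: issue MUL r4<-Mul1 // r0:3,r1:4,r2:3,r3:9,r4:Mul1
cycle 2: issue ADD r1<-Add1 // r0:3,r1:Add1,r2:3,r3:9,r4:Mul1
cycle 3: issue MUL r3<-Mul2 // r0:3,r1:Add1,r2:3,r3:Mul2,r4:Mul1
cycle 4: CDB Add1=12; issue ADD r0<-Add1 // r0:Add1,r1:12,r2:3,r3:Mul2,r4:Mul1
cycle 5: CDB Mul1=12; issue ADD r2<-Add2 // r0:Add1,r1:12,r2:Add2,r3:Mul2,r4:12
cycle 6: issue MUL r3<-Mul1 // r0:Add1,r1:12,r2:Add2,r3:Mul1,r4:12
cycle 7: CDB Add1=24; issue ADD r2<-Add1 // r0:24,r1:12,r2:Add1,r3:Mul1,r4:12
cycle 8: CDB Mul2=36; issue MUL r1<-Mul2 // r0:24,r1:Mul2,r2:Add1,r3:Mul1,r4:12
cycle 9: CDB Add1=24 // r0:24,r1:Mul2,r2:24,r3:Mul1,r4:12
cycle 10: CDB Add2=27 // r0:24,r1:Mul2,r2:24,r3:Mul1,r4:12
cycle 11: - // r0:24,r1:Mul2,r2:24,r3:Mul1,r4:12
cycle 12: CDB Mul2=144 // r0:24,r1:144,r2:24,r3:Mul1,r4:12
cycle 13: - // r0:24,r1:144,r2:24,r3:Mul1,r4:12

STATUS = VALUE 24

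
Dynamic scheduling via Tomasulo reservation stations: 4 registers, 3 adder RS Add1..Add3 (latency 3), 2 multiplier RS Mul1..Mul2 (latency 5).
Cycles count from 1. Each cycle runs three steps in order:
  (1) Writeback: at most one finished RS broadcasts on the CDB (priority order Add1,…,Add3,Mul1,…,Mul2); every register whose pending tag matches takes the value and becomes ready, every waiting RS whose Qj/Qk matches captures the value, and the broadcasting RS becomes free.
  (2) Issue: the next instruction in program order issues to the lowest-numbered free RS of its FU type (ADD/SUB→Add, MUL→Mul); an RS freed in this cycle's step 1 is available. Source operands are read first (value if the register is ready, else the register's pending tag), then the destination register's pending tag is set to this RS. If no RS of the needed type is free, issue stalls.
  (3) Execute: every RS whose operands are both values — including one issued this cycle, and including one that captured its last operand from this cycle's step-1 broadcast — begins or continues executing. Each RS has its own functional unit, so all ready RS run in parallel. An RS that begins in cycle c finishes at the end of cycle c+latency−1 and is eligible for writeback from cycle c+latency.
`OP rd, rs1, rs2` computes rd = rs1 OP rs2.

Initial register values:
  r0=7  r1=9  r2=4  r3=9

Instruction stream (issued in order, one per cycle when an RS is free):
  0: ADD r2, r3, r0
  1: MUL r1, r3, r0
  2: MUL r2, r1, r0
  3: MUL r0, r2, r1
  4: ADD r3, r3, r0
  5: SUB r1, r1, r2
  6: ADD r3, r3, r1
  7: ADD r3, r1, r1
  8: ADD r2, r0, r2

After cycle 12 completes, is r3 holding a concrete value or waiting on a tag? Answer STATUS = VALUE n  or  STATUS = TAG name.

STATUS = TAG Add3

  c1: issue ADD r2<-Add1  regs: r0:7,r1:9,r2:Add1,r3:9
  c2: issue MUL r1<-Mul1  regs: r0:7,r1:Mul1,r2:Add1,r3:9
  c3: issue MUL r2<-Mul2  regs: r0:7,r1:Mul1,r2:Mul2,r3:9
  c4: CDB Add1=16; stall  regs: r0:7,r1:Mul1,r2:Mul2,r3:9
  c5: stall  regs: r0:7,r1:Mul1,r2:Mul2,r3:9
  c6: stall  regs: r0:7,r1:Mul1,r2:Mul2,r3:9
  c7: CDB Mul1=63; issue MUL r0<-Mul1  regs: r0:Mul1,r1:63,r2:Mul2,r3:9
  c8: issue ADD r3<-Add1  regs: r0:Mul1,r1:63,r2:Mul2,r3:Add1
  c9: issue SUB r1<-Add2  regs: r0:Mul1,r1:Add2,r2:Mul2,r3:Add1
  c10: issue ADD r3<-Add3  regs: r0:Mul1,r1:Add2,r2:Mul2,r3:Add3
  c11: stall  regs: r0:Mul1,r1:Add2,r2:Mul2,r3:Add3
  c12: CDB Mul2=441; stall  regs: r0:Mul1,r1:Add2,r2:441,r3:Add3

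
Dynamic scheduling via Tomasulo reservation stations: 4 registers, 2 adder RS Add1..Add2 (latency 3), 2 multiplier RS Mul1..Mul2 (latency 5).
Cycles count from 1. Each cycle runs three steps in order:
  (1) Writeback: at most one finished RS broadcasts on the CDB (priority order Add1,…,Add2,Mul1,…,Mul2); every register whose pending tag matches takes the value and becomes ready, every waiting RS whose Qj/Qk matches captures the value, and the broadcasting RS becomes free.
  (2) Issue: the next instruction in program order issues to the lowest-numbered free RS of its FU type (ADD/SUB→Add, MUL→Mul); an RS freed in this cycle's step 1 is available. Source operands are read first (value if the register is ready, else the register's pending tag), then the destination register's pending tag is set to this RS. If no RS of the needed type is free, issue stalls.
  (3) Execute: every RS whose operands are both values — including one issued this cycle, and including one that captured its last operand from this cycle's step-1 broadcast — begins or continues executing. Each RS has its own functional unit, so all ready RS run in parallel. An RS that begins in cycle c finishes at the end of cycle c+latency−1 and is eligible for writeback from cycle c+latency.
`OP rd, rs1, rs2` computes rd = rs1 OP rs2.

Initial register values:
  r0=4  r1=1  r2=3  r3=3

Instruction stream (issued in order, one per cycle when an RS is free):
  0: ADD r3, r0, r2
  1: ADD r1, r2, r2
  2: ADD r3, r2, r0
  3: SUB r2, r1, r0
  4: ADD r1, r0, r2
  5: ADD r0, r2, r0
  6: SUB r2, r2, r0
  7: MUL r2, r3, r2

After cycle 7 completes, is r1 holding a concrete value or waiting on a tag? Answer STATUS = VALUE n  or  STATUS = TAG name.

STATUS = TAG Add1

cycle 1: issue ADD r3<-Add1 // r0:4,r1:1,r2:3,r3:Add1
cycle 2: issue ADD r1<-Add2 // r0:4,r1:Add2,r2:3,r3:Add1
cycle 3: stall // r0:4,r1:Add2,r2:3,r3:Add1
cycle 4: CDB Add1=7; issue ADD r3<-Add1 // r0:4,r1:Add2,r2:3,r3:Add1
cycle 5: CDB Add2=6; issue SUB r2<-Add2 // r0:4,r1:6,r2:Add2,r3:Add1
cycle 6: stall // r0:4,r1:6,r2:Add2,r3:Add1
cycle 7: CDB Add1=7; issue ADD r1<-Add1 // r0:4,r1:Add1,r2:Add2,r3:7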